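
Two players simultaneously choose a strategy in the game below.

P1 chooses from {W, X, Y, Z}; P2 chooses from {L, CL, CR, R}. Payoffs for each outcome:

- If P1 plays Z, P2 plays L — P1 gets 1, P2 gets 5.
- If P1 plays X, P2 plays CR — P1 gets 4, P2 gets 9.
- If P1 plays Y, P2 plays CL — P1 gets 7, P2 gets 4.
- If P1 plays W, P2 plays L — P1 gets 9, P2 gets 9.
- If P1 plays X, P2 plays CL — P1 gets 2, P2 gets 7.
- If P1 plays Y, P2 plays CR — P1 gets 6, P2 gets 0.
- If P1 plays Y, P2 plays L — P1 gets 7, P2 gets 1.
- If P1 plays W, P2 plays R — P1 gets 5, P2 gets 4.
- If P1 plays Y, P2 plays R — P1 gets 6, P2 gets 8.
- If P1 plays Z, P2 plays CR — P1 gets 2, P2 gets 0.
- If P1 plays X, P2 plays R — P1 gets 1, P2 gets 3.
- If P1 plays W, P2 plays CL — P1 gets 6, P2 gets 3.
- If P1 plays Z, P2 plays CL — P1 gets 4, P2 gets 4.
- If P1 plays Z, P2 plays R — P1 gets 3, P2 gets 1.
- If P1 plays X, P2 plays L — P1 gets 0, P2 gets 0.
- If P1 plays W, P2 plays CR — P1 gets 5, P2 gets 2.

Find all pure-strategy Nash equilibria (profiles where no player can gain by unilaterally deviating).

(W, L); (Y, R)

Mark each player's best response to every combination of opponents' strategies; a profile where every player is best-responding is a pure Nash equilibrium.
P1 against L: payoffs 9, 0, 7, 1 → best response W.
P1 against CL: payoffs 6, 2, 7, 4 → best response Y.
P1 against CR: payoffs 5, 4, 6, 2 → best response Y.
P1 against R: payoffs 5, 1, 6, 3 → best response Y.
P2 against W: payoffs 9, 3, 2, 4 → best response L.
P2 against X: payoffs 0, 7, 9, 3 → best response CR.
P2 against Y: payoffs 1, 4, 0, 8 → best response R.
P2 against Z: payoffs 5, 4, 0, 1 → best response L.
Mutual best responses: (W, L); (Y, R).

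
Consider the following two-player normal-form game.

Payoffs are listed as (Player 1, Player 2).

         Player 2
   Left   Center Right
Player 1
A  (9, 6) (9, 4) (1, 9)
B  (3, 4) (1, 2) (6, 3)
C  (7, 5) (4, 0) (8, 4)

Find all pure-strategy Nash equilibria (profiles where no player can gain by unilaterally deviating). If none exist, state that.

There is no pure-strategy Nash equilibrium.

(A, Left): Player 2 can switch to Right (6 → 9). Not NE.
(A, Center): Player 2 can switch to Left (4 → 6). Not NE.
(A, Right): Player 1 can switch to B (1 → 6). Not NE.
(B, Left): Player 1 can switch to A (3 → 9). Not NE.
(B, Center): Player 1 can switch to A (1 → 9). Not NE.
(B, Right): Player 1 can switch to C (6 → 8). Not NE.
(The remaining 3 profiles each have a profitable deviation by the same check.)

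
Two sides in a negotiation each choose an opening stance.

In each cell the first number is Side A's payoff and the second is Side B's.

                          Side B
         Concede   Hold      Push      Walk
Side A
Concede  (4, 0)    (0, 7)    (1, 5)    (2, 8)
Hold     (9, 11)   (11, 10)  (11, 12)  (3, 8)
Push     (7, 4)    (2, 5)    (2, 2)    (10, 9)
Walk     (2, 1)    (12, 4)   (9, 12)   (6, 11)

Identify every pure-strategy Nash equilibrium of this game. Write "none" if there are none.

Check each profile: it is a Nash equilibrium iff no player can strictly gain by switching unilaterally.
(Concede, Concede): Side A can switch to Hold (4 → 9). Not NE.
(Concede, Hold): Side A can switch to Hold (0 → 11). Not NE.
(Concede, Push): Side A can switch to Hold (1 → 11). Not NE.
(Concede, Walk): Side A can switch to Hold (2 → 3). Not NE.
(Hold, Concede): Side B can switch to Push (11 → 12). Not NE.
(Hold, Hold): Side A can switch to Walk (11 → 12). Not NE.
(Hold, Push): Side A gets 11, best alternative 9; Side B gets 12, best alternative 11. No profitable deviation — NE.
(Hold, Walk): Side A can switch to Push (3 → 10). Not NE.
(Push, Concede): Side A can switch to Hold (7 → 9). Not NE.
(Push, Walk): Side A gets 10, best alternative 6; Side B gets 9, best alternative 5. No profitable deviation — NE.
(The remaining 6 profiles each have a profitable deviation by the same check.)

Pure-strategy Nash equilibria: (Hold, Push) and (Push, Walk)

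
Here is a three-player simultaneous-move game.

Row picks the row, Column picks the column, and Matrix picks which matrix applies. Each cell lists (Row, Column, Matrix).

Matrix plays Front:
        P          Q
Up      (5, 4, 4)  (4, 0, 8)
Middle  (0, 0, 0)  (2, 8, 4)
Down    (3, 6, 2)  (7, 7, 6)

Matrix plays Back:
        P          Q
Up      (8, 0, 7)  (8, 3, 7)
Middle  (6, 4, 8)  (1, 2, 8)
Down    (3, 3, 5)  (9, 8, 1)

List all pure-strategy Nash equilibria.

(Up, P, Front): Matrix can switch to Back (4 → 7). Not NE.
(Up, P, Back): Column can switch to Q (0 → 3). Not NE.
(Up, Q, Front): Row can switch to Down (4 → 7). Not NE.
(Up, Q, Back): Row can switch to Down (8 → 9). Not NE.
(Middle, P, Front): Row can switch to Up (0 → 5). Not NE.
(Middle, P, Back): Row can switch to Up (6 → 8). Not NE.
(Middle, Q, Front): Row can switch to Up (2 → 4). Not NE.
(Middle, Q, Back): Row can switch to Up (1 → 8). Not NE.
(Down, Q, Front): Row gets 7, best alternative 4; Column gets 7, best alternative 6; Matrix gets 6, best alternative 1. No profitable deviation — NE.
(The remaining 3 profiles each have a profitable deviation by the same check.)

Pure NE: (Down, Q, Front)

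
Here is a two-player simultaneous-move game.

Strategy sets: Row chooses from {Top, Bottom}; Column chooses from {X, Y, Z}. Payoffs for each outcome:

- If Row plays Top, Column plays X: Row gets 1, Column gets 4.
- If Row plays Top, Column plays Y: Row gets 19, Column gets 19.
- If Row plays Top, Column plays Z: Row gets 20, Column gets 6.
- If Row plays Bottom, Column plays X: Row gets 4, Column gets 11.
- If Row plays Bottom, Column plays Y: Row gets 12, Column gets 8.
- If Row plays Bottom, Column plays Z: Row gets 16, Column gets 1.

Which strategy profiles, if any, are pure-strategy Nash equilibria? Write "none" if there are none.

Mark each player's best response to every combination of opponents' strategies; a profile where every player is best-responding is a pure Nash equilibrium.
Row against X: payoffs 1, 4 → best response Bottom.
Row against Y: payoffs 19, 12 → best response Top.
Row against Z: payoffs 20, 16 → best response Top.
Column against Top: payoffs 4, 19, 6 → best response Y.
Column against Bottom: payoffs 11, 8, 1 → best response X.
Mutual best responses: (Top, Y); (Bottom, X).

(Top, Y), (Bottom, X)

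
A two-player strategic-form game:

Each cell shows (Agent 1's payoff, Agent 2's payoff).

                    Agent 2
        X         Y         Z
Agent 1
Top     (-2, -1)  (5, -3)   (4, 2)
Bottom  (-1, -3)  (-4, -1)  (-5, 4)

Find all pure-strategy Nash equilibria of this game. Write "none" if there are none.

Agent 1 against X: payoffs -2, -1 → best response Bottom.
Agent 1 against Y: payoffs 5, -4 → best response Top.
Agent 1 against Z: payoffs 4, -5 → best response Top.
Agent 2 against Top: payoffs -1, -3, 2 → best response Z.
Agent 2 against Bottom: payoffs -3, -1, 4 → best response Z.
Mutual best responses: (Top, Z).

Pure NE: (Top, Z)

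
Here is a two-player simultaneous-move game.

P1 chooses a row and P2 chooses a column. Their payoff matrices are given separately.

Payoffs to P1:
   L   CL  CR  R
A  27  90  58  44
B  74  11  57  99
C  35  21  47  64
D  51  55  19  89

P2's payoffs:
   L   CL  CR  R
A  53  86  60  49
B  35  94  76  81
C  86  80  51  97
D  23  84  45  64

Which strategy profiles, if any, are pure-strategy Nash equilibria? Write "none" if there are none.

P1 against L: payoffs 27, 74, 35, 51 → best response B.
P1 against CL: payoffs 90, 11, 21, 55 → best response A.
P1 against CR: payoffs 58, 57, 47, 19 → best response A.
P1 against R: payoffs 44, 99, 64, 89 → best response B.
P2 against A: payoffs 53, 86, 60, 49 → best response CL.
P2 against B: payoffs 35, 94, 76, 81 → best response CL.
P2 against C: payoffs 86, 80, 51, 97 → best response R.
P2 against D: payoffs 23, 84, 45, 64 → best response CL.
Mutual best responses: (A, CL).

(A, CL)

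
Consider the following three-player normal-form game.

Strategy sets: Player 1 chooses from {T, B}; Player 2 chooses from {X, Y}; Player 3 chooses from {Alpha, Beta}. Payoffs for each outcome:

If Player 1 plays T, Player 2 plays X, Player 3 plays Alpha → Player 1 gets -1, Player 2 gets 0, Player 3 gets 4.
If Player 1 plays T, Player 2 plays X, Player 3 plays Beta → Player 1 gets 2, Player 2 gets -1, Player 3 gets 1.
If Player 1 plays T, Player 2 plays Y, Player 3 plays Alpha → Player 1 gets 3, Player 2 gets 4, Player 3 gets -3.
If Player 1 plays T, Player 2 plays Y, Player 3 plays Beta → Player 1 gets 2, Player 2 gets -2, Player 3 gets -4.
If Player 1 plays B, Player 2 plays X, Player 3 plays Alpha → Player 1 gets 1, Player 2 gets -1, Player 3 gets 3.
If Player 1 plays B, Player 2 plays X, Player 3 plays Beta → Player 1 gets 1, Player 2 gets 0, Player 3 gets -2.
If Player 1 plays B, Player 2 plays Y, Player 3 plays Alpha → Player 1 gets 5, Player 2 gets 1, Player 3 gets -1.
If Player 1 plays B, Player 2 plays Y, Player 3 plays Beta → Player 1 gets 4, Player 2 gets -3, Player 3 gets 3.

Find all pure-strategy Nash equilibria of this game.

Check each profile: it is a Nash equilibrium iff no player can strictly gain by switching unilaterally.
(T, X, Alpha): Player 1 can switch to B (-1 → 1). Not NE.
(T, X, Beta): Player 3 can switch to Alpha (1 → 4). Not NE.
(T, Y, Alpha): Player 1 can switch to B (3 → 5). Not NE.
(T, Y, Beta): Player 1 can switch to B (2 → 4). Not NE.
(B, X, Alpha): Player 2 can switch to Y (-1 → 1). Not NE.
(B, X, Beta): Player 1 can switch to T (1 → 2). Not NE.
(B, Y, Alpha): Player 3 can switch to Beta (-1 → 3). Not NE.
(B, Y, Beta): Player 2 can switch to X (-3 → 0). Not NE.

There is no pure-strategy Nash equilibrium.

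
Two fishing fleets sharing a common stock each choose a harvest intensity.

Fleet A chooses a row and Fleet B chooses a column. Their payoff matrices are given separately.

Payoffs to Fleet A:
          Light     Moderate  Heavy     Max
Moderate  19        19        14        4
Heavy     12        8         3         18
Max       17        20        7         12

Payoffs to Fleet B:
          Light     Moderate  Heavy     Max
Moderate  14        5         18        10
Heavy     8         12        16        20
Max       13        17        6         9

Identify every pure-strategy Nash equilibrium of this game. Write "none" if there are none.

Pure-strategy Nash equilibria: (Moderate, Heavy) and (Heavy, Max) and (Max, Moderate)

(Moderate, Light): Fleet B can switch to Heavy (14 → 18). Not NE.
(Moderate, Moderate): Fleet A can switch to Max (19 → 20). Not NE.
(Moderate, Heavy): Fleet A gets 14, best alternative 7; Fleet B gets 18, best alternative 14. No profitable deviation — NE.
(Moderate, Max): Fleet A can switch to Heavy (4 → 18). Not NE.
(Heavy, Light): Fleet A can switch to Moderate (12 → 19). Not NE.
(Heavy, Moderate): Fleet A can switch to Moderate (8 → 19). Not NE.
(Heavy, Heavy): Fleet A can switch to Moderate (3 → 14). Not NE.
(Heavy, Max): Fleet A gets 18, best alternative 12; Fleet B gets 20, best alternative 16. No profitable deviation — NE.
(Max, Light): Fleet A can switch to Moderate (17 → 19). Not NE.
(Max, Moderate): Fleet A gets 20, best alternative 19; Fleet B gets 17, best alternative 13. No profitable deviation — NE.
(Max, Heavy): Fleet A can switch to Moderate (7 → 14). Not NE.
(Max, Max): Fleet A can switch to Heavy (12 → 18). Not NE.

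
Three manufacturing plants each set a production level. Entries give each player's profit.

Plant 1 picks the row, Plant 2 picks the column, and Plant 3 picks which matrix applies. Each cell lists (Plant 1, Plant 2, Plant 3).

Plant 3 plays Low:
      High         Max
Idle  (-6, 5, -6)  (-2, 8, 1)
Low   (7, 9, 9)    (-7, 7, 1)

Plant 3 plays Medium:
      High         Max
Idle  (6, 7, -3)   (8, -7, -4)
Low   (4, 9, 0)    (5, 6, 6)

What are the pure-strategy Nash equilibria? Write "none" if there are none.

(Idle, High, Low): Plant 1 can switch to Low (-6 → 7). Not NE.
(Idle, High, Medium): Plant 1 gets 6, best alternative 4; Plant 2 gets 7, best alternative -7; Plant 3 gets -3, best alternative -6. No profitable deviation — NE.
(Idle, Max, Low): Plant 1 gets -2, best alternative -7; Plant 2 gets 8, best alternative 5; Plant 3 gets 1, best alternative -4. No profitable deviation — NE.
(Idle, Max, Medium): Plant 2 can switch to High (-7 → 7). Not NE.
(Low, High, Low): Plant 1 gets 7, best alternative -6; Plant 2 gets 9, best alternative 7; Plant 3 gets 9, best alternative 0. No profitable deviation — NE.
(Low, High, Medium): Plant 1 can switch to Idle (4 → 6). Not NE.
(Low, Max, Low): Plant 1 can switch to Idle (-7 → -2). Not NE.
(Low, Max, Medium): Plant 1 can switch to Idle (5 → 8). Not NE.

(Idle, High, Medium) and (Idle, Max, Low) and (Low, High, Low)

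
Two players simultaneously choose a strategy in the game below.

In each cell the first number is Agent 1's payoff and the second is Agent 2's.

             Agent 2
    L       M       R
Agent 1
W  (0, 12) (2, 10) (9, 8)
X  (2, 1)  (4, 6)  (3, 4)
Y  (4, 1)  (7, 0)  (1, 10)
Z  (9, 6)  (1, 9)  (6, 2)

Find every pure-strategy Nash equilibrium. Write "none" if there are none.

Agent 1 against L: payoffs 0, 2, 4, 9 → best response Z.
Agent 1 against M: payoffs 2, 4, 7, 1 → best response Y.
Agent 1 against R: payoffs 9, 3, 1, 6 → best response W.
Agent 2 against W: payoffs 12, 10, 8 → best response L.
Agent 2 against X: payoffs 1, 6, 4 → best response M.
Agent 2 against Y: payoffs 1, 0, 10 → best response R.
Agent 2 against Z: payoffs 6, 9, 2 → best response M.
No profile is a mutual best response for all players.

There is no pure-strategy Nash equilibrium.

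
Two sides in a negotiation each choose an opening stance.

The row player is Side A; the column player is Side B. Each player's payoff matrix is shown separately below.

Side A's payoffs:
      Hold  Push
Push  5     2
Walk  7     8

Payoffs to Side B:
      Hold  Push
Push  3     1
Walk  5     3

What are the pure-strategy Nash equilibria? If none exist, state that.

Side A against Hold: payoffs 5, 7 → best response Walk.
Side A against Push: payoffs 2, 8 → best response Walk.
Side B against Push: payoffs 3, 1 → best response Hold.
Side B against Walk: payoffs 5, 3 → best response Hold.
Mutual best responses: (Walk, Hold).

(Walk, Hold)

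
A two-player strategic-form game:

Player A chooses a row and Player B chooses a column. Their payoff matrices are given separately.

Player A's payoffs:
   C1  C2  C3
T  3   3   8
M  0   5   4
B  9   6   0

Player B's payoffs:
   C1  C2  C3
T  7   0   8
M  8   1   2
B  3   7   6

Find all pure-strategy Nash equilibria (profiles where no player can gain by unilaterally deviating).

The pure Nash equilibria are (T, C3) and (B, C2).

Player A against C1: payoffs 3, 0, 9 → best response B.
Player A against C2: payoffs 3, 5, 6 → best response B.
Player A against C3: payoffs 8, 4, 0 → best response T.
Player B against T: payoffs 7, 0, 8 → best response C3.
Player B against M: payoffs 8, 1, 2 → best response C1.
Player B against B: payoffs 3, 7, 6 → best response C2.
Mutual best responses: (T, C3); (B, C2).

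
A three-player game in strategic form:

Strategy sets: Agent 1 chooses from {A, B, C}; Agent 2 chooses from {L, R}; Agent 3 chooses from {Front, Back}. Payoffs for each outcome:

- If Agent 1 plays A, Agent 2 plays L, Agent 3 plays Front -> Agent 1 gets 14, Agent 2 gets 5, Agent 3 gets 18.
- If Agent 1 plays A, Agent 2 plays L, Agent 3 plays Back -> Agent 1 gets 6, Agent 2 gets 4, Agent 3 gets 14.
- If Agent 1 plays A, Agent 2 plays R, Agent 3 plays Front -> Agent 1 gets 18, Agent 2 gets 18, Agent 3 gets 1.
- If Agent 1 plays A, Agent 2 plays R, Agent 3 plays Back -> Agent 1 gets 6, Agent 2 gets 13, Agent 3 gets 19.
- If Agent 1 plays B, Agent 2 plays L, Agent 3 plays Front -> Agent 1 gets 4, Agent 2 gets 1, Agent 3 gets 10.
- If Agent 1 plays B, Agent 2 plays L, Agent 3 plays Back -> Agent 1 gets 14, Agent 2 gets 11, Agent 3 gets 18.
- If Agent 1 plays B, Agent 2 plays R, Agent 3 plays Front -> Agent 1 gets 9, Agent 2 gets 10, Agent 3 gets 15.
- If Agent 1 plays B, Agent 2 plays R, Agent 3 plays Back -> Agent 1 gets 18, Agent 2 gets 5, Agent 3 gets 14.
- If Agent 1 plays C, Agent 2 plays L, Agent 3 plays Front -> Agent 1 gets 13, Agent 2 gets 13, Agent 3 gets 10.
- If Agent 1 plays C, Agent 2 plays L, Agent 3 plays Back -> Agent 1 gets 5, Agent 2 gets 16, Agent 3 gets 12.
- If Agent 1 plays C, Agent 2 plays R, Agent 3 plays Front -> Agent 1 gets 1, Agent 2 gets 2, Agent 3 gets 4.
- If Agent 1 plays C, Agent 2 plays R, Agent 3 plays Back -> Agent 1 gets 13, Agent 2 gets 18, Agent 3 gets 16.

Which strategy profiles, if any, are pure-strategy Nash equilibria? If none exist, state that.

Agent 1 against (L, Front): payoffs 14, 4, 13 → best response A.
Agent 1 against (L, Back): payoffs 6, 14, 5 → best response B.
Agent 1 against (R, Front): payoffs 18, 9, 1 → best response A.
Agent 1 against (R, Back): payoffs 6, 18, 13 → best response B.
Agent 2 against (A, Front): payoffs 5, 18 → best response R.
Agent 2 against (A, Back): payoffs 4, 13 → best response R.
Agent 2 against (B, Front): payoffs 1, 10 → best response R.
Agent 2 against (B, Back): payoffs 11, 5 → best response L.
Agent 2 against (C, Front): payoffs 13, 2 → best response L.
Agent 2 against (C, Back): payoffs 16, 18 → best response R.
Agent 3 against (A, L): payoffs 18, 14 → best response Front.
Agent 3 against (A, R): payoffs 1, 19 → best response Back.
Agent 3 against (B, L): payoffs 10, 18 → best response Back.
Agent 3 against (B, R): payoffs 15, 14 → best response Front.
Agent 3 against (C, L): payoffs 10, 12 → best response Back.
Agent 3 against (C, R): payoffs 4, 16 → best response Back.
Mutual best responses: (B, L, Back).

(B, L, Back)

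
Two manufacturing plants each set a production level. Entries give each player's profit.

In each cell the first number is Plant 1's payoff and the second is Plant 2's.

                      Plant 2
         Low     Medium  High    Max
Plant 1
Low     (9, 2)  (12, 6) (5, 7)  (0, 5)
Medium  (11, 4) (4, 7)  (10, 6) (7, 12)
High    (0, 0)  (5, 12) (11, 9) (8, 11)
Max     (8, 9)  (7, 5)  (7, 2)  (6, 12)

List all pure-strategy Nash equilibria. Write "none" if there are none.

This game has no pure Nash equilibrium.

(Low, Low): Plant 1 can switch to Medium (9 → 11). Not NE.
(Low, Medium): Plant 2 can switch to High (6 → 7). Not NE.
(Low, High): Plant 1 can switch to Medium (5 → 10). Not NE.
(Low, Max): Plant 1 can switch to Medium (0 → 7). Not NE.
(Medium, Low): Plant 2 can switch to Medium (4 → 7). Not NE.
(Medium, Medium): Plant 1 can switch to Low (4 → 12). Not NE.
(The remaining 10 profiles each have a profitable deviation by the same check.)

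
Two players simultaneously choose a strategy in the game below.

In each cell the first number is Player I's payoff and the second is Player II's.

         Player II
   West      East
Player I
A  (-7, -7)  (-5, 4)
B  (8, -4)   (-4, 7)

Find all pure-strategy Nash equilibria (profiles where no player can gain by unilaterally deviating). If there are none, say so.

Pure NE: (B, East)

Player I against West: payoffs -7, 8 → best response B.
Player I against East: payoffs -5, -4 → best response B.
Player II against A: payoffs -7, 4 → best response East.
Player II against B: payoffs -4, 7 → best response East.
Mutual best responses: (B, East).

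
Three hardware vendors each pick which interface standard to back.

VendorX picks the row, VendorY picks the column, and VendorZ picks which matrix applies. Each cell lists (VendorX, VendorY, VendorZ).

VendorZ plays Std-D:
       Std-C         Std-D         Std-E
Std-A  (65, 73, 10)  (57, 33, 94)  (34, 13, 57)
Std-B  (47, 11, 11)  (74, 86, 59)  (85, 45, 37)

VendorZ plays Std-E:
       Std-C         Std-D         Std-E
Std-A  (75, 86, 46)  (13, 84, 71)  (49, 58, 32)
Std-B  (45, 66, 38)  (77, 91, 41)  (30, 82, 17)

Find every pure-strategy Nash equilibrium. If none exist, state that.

The pure Nash equilibria are (Std-A, Std-C, Std-E); (Std-B, Std-D, Std-D).

VendorX against (Std-C, Std-D): payoffs 65, 47 → best response Std-A.
VendorX against (Std-C, Std-E): payoffs 75, 45 → best response Std-A.
VendorX against (Std-D, Std-D): payoffs 57, 74 → best response Std-B.
VendorX against (Std-D, Std-E): payoffs 13, 77 → best response Std-B.
VendorX against (Std-E, Std-D): payoffs 34, 85 → best response Std-B.
VendorX against (Std-E, Std-E): payoffs 49, 30 → best response Std-A.
VendorY against (Std-A, Std-D): payoffs 73, 33, 13 → best response Std-C.
VendorY against (Std-A, Std-E): payoffs 86, 84, 58 → best response Std-C.
VendorY against (Std-B, Std-D): payoffs 11, 86, 45 → best response Std-D.
VendorY against (Std-B, Std-E): payoffs 66, 91, 82 → best response Std-D.
VendorZ against (Std-A, Std-C): payoffs 10, 46 → best response Std-E.
VendorZ against (Std-A, Std-D): payoffs 94, 71 → best response Std-D.
VendorZ against (Std-A, Std-E): payoffs 57, 32 → best response Std-D.
VendorZ against (Std-B, Std-C): payoffs 11, 38 → best response Std-E.
VendorZ against (Std-B, Std-D): payoffs 59, 41 → best response Std-D.
VendorZ against (Std-B, Std-E): payoffs 37, 17 → best response Std-D.
Mutual best responses: (Std-A, Std-C, Std-E); (Std-B, Std-D, Std-D).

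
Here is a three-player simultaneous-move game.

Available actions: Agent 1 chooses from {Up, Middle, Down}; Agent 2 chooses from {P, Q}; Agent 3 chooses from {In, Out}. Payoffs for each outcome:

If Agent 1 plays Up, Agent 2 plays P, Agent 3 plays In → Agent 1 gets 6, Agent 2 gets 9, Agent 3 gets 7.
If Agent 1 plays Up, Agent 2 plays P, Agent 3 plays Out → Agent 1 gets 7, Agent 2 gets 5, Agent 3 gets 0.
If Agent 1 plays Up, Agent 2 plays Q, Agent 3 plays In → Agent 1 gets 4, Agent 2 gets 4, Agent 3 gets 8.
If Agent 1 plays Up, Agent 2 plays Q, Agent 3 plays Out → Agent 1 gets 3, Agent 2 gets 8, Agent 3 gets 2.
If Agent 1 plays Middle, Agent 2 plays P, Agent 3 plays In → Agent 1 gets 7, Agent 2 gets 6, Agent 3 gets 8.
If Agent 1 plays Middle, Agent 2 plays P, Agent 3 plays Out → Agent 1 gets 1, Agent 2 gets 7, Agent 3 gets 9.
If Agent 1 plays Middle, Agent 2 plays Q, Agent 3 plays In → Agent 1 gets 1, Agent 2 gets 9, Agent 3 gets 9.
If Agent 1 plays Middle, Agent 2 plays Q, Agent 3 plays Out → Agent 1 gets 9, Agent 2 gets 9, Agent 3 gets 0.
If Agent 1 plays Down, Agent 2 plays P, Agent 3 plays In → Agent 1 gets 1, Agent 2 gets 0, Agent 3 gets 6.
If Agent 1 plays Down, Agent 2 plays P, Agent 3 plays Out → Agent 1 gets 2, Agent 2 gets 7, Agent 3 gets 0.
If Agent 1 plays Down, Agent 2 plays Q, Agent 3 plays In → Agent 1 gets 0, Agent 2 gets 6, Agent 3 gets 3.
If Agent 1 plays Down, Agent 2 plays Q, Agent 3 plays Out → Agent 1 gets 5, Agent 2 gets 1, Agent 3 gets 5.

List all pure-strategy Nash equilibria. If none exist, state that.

For each player, find the best response to each opponent profile; mutual best responses are the pure NE.
Agent 1 against (P, In): payoffs 6, 7, 1 → best response Middle.
Agent 1 against (P, Out): payoffs 7, 1, 2 → best response Up.
Agent 1 against (Q, In): payoffs 4, 1, 0 → best response Up.
Agent 1 against (Q, Out): payoffs 3, 9, 5 → best response Middle.
Agent 2 against (Up, In): payoffs 9, 4 → best response P.
Agent 2 against (Up, Out): payoffs 5, 8 → best response Q.
Agent 2 against (Middle, In): payoffs 6, 9 → best response Q.
Agent 2 against (Middle, Out): payoffs 7, 9 → best response Q.
Agent 2 against (Down, In): payoffs 0, 6 → best response Q.
Agent 2 against (Down, Out): payoffs 7, 1 → best response P.
Agent 3 against (Up, P): payoffs 7, 0 → best response In.
Agent 3 against (Up, Q): payoffs 8, 2 → best response In.
Agent 3 against (Middle, P): payoffs 8, 9 → best response Out.
Agent 3 against (Middle, Q): payoffs 9, 0 → best response In.
Agent 3 against (Down, P): payoffs 6, 0 → best response In.
Agent 3 against (Down, Q): payoffs 3, 5 → best response Out.
No profile is a mutual best response for all players.

No pure-strategy Nash equilibrium.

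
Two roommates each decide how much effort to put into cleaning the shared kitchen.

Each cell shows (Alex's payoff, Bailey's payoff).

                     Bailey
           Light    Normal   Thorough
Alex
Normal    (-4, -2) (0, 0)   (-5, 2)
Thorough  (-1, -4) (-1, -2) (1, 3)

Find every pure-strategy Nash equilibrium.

Check each profile: it is a Nash equilibrium iff no player can strictly gain by switching unilaterally.
(Normal, Light): Alex can switch to Thorough (-4 → -1). Not NE.
(Normal, Normal): Bailey can switch to Thorough (0 → 2). Not NE.
(Normal, Thorough): Alex can switch to Thorough (-5 → 1). Not NE.
(Thorough, Light): Bailey can switch to Normal (-4 → -2). Not NE.
(Thorough, Normal): Alex can switch to Normal (-1 → 0). Not NE.
(Thorough, Thorough): Alex gets 1, best alternative -5; Bailey gets 3, best alternative -2. No profitable deviation — NE.

The unique pure-strategy Nash equilibrium is (Thorough, Thorough).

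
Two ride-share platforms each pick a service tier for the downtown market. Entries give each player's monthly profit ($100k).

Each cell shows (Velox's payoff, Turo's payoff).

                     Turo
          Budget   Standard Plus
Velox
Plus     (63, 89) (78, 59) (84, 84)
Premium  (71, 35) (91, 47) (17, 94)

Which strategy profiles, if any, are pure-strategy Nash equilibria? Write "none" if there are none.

(Plus, Budget): Velox can switch to Premium (63 → 71). Not NE.
(Plus, Standard): Velox can switch to Premium (78 → 91). Not NE.
(Plus, Plus): Turo can switch to Budget (84 → 89). Not NE.
(Premium, Budget): Turo can switch to Standard (35 → 47). Not NE.
(Premium, Standard): Turo can switch to Plus (47 → 94). Not NE.
(Premium, Plus): Velox can switch to Plus (17 → 84). Not NE.

This game has no pure Nash equilibrium.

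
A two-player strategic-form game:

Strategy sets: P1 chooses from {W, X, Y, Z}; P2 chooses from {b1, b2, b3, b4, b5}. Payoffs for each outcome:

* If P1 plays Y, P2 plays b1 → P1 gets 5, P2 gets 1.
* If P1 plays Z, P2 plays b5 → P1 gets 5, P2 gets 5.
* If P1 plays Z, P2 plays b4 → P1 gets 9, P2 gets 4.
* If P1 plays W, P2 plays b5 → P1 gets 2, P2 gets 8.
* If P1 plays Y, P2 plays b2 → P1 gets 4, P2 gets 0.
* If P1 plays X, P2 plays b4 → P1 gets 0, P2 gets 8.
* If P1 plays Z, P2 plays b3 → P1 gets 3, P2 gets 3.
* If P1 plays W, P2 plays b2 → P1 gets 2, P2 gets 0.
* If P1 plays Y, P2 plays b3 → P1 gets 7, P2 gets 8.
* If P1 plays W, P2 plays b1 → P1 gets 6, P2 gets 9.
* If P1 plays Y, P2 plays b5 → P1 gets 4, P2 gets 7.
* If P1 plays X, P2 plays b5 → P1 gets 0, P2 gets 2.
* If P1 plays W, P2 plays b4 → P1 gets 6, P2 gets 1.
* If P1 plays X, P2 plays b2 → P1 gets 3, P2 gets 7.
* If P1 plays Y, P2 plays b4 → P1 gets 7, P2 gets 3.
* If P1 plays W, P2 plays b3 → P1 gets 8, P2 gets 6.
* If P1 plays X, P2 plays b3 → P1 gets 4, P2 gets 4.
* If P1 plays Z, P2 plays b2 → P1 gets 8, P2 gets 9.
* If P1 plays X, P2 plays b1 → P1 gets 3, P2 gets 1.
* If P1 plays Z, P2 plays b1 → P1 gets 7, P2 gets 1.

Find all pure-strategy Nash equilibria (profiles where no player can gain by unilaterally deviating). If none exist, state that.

For each player, find the best response to each opponent profile; mutual best responses are the pure NE.
P1 against b1: payoffs 6, 3, 5, 7 → best response Z.
P1 against b2: payoffs 2, 3, 4, 8 → best response Z.
P1 against b3: payoffs 8, 4, 7, 3 → best response W.
P1 against b4: payoffs 6, 0, 7, 9 → best response Z.
P1 against b5: payoffs 2, 0, 4, 5 → best response Z.
P2 against W: payoffs 9, 0, 6, 1, 8 → best response b1.
P2 against X: payoffs 1, 7, 4, 8, 2 → best response b4.
P2 against Y: payoffs 1, 0, 8, 3, 7 → best response b3.
P2 against Z: payoffs 1, 9, 3, 4, 5 → best response b2.
Mutual best responses: (Z, b2).

The unique pure-strategy Nash equilibrium is (Z, b2).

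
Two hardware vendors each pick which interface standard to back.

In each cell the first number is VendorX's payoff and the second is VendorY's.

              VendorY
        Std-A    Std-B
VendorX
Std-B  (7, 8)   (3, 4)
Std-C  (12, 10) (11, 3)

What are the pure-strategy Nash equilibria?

(Std-B, Std-A): VendorX can switch to Std-C (7 → 12). Not NE.
(Std-B, Std-B): VendorX can switch to Std-C (3 → 11). Not NE.
(Std-C, Std-A): VendorX gets 12, best alternative 7; VendorY gets 10, best alternative 3. No profitable deviation — NE.
(Std-C, Std-B): VendorY can switch to Std-A (3 → 10). Not NE.

(Std-C, Std-A)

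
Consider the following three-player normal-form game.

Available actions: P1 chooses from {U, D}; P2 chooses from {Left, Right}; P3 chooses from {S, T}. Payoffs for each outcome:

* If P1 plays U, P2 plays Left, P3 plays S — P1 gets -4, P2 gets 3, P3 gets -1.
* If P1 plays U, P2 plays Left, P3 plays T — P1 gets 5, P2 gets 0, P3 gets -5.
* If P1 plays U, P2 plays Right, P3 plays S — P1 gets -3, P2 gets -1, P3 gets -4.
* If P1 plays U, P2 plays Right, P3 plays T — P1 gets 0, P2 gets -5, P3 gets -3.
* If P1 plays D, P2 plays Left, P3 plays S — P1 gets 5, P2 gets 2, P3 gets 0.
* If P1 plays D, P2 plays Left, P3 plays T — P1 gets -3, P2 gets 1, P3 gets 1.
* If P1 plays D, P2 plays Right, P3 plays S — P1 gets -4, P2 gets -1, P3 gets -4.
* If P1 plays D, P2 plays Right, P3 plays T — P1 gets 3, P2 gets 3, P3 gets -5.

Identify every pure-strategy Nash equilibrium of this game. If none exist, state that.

No pure-strategy Nash equilibrium.

P1 against (Left, S): payoffs -4, 5 → best response D.
P1 against (Left, T): payoffs 5, -3 → best response U.
P1 against (Right, S): payoffs -3, -4 → best response U.
P1 against (Right, T): payoffs 0, 3 → best response D.
P2 against (U, S): payoffs 3, -1 → best response Left.
P2 against (U, T): payoffs 0, -5 → best response Left.
P2 against (D, S): payoffs 2, -1 → best response Left.
P2 against (D, T): payoffs 1, 3 → best response Right.
P3 against (U, Left): payoffs -1, -5 → best response S.
P3 against (U, Right): payoffs -4, -3 → best response T.
P3 against (D, Left): payoffs 0, 1 → best response T.
P3 against (D, Right): payoffs -4, -5 → best response S.
No profile is a mutual best response for all players.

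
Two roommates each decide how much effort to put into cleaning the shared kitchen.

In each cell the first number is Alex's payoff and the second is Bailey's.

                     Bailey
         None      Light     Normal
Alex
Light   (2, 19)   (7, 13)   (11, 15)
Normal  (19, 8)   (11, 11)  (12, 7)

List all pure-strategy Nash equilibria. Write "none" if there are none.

Alex against None: payoffs 2, 19 → best response Normal.
Alex against Light: payoffs 7, 11 → best response Normal.
Alex against Normal: payoffs 11, 12 → best response Normal.
Bailey against Light: payoffs 19, 13, 15 → best response None.
Bailey against Normal: payoffs 8, 11, 7 → best response Light.
Mutual best responses: (Normal, Light).

The unique pure-strategy Nash equilibrium is (Normal, Light).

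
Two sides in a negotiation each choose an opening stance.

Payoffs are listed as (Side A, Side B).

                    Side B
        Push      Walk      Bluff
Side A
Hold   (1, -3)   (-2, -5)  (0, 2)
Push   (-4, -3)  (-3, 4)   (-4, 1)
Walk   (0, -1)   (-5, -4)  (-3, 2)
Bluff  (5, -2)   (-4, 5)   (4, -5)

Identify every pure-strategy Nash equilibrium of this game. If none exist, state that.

(Hold, Push): Side A can switch to Bluff (1 → 5). Not NE.
(Hold, Walk): Side B can switch to Push (-5 → -3). Not NE.
(Hold, Bluff): Side A can switch to Bluff (0 → 4). Not NE.
(Push, Push): Side A can switch to Hold (-4 → 1). Not NE.
(Push, Walk): Side A can switch to Hold (-3 → -2). Not NE.
(Push, Bluff): Side A can switch to Hold (-4 → 0). Not NE.
(Walk, Push): Side A can switch to Hold (0 → 1). Not NE.
(Walk, Walk): Side A can switch to Hold (-5 → -2). Not NE.
(Walk, Bluff): Side A can switch to Hold (-3 → 0). Not NE.
(Bluff, Push): Side B can switch to Walk (-2 → 5). Not NE.
(The remaining 2 profiles each have a profitable deviation by the same check.)

This game has no pure Nash equilibrium.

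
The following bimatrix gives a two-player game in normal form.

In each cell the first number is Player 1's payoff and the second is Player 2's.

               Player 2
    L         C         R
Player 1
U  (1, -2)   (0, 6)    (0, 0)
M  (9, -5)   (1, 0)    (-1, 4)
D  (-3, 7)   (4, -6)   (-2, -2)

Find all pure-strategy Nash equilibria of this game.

There is no pure-strategy Nash equilibrium.

For each strategy profile, look for a profitable unilateral deviation.
(U, L): Player 1 can switch to M (1 → 9). Not NE.
(U, C): Player 1 can switch to M (0 → 1). Not NE.
(U, R): Player 2 can switch to C (0 → 6). Not NE.
(M, L): Player 2 can switch to C (-5 → 0). Not NE.
(M, C): Player 1 can switch to D (1 → 4). Not NE.
(M, R): Player 1 can switch to U (-1 → 0). Not NE.
(D, L): Player 1 can switch to U (-3 → 1). Not NE.
(D, C): Player 2 can switch to L (-6 → 7). Not NE.
(D, R): Player 1 can switch to U (-2 → 0). Not NE.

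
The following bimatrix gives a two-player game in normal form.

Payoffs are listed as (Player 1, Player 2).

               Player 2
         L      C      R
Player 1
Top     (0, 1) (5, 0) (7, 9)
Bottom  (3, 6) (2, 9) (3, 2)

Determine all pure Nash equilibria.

(Top, L): Player 1 can switch to Bottom (0 → 3). Not NE.
(Top, C): Player 2 can switch to L (0 → 1). Not NE.
(Top, R): Player 1 gets 7, best alternative 3; Player 2 gets 9, best alternative 1. No profitable deviation — NE.
(Bottom, L): Player 2 can switch to C (6 → 9). Not NE.
(Bottom, C): Player 1 can switch to Top (2 → 5). Not NE.
(Bottom, R): Player 1 can switch to Top (3 → 7). Not NE.

The unique pure-strategy Nash equilibrium is (Top, R).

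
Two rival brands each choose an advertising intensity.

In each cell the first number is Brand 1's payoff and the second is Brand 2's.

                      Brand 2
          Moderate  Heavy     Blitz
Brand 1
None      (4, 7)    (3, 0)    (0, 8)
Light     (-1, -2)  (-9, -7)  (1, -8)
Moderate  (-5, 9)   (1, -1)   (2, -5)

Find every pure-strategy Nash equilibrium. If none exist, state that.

Brand 1 against Moderate: payoffs 4, -1, -5 → best response None.
Brand 1 against Heavy: payoffs 3, -9, 1 → best response None.
Brand 1 against Blitz: payoffs 0, 1, 2 → best response Moderate.
Brand 2 against None: payoffs 7, 0, 8 → best response Blitz.
Brand 2 against Light: payoffs -2, -7, -8 → best response Moderate.
Brand 2 against Moderate: payoffs 9, -1, -5 → best response Moderate.
No profile is a mutual best response for all players.

This game has no pure Nash equilibrium.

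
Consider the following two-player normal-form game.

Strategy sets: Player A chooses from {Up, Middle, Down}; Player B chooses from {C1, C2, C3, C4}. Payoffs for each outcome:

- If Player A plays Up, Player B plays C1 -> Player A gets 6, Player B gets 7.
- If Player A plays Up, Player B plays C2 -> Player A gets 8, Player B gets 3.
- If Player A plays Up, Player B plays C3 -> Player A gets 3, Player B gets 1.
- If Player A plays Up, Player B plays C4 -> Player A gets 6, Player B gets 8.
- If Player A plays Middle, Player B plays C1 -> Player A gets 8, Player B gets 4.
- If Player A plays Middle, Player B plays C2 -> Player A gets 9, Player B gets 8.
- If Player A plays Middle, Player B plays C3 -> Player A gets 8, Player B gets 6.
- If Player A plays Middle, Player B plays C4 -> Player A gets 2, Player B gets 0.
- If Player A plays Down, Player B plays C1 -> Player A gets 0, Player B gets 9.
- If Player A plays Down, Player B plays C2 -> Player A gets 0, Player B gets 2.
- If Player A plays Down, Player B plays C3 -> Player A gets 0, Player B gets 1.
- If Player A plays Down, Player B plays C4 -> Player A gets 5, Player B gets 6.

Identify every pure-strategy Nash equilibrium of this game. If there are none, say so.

The pure Nash equilibria are (Up, C4) and (Middle, C2).

For each player, find the best response to each opponent profile; mutual best responses are the pure NE.
Player A against C1: payoffs 6, 8, 0 → best response Middle.
Player A against C2: payoffs 8, 9, 0 → best response Middle.
Player A against C3: payoffs 3, 8, 0 → best response Middle.
Player A against C4: payoffs 6, 2, 5 → best response Up.
Player B against Up: payoffs 7, 3, 1, 8 → best response C4.
Player B against Middle: payoffs 4, 8, 6, 0 → best response C2.
Player B against Down: payoffs 9, 2, 1, 6 → best response C1.
Mutual best responses: (Up, C4); (Middle, C2).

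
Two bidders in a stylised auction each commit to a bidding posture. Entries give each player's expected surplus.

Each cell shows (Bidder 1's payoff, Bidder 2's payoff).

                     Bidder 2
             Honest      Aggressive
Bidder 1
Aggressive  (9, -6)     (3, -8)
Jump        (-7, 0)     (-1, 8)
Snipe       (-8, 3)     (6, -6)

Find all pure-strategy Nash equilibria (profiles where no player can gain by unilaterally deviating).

Bidder 1 against Honest: payoffs 9, -7, -8 → best response Aggressive.
Bidder 1 against Aggressive: payoffs 3, -1, 6 → best response Snipe.
Bidder 2 against Aggressive: payoffs -6, -8 → best response Honest.
Bidder 2 against Jump: payoffs 0, 8 → best response Aggressive.
Bidder 2 against Snipe: payoffs 3, -6 → best response Honest.
Mutual best responses: (Aggressive, Honest).

(Aggressive, Honest)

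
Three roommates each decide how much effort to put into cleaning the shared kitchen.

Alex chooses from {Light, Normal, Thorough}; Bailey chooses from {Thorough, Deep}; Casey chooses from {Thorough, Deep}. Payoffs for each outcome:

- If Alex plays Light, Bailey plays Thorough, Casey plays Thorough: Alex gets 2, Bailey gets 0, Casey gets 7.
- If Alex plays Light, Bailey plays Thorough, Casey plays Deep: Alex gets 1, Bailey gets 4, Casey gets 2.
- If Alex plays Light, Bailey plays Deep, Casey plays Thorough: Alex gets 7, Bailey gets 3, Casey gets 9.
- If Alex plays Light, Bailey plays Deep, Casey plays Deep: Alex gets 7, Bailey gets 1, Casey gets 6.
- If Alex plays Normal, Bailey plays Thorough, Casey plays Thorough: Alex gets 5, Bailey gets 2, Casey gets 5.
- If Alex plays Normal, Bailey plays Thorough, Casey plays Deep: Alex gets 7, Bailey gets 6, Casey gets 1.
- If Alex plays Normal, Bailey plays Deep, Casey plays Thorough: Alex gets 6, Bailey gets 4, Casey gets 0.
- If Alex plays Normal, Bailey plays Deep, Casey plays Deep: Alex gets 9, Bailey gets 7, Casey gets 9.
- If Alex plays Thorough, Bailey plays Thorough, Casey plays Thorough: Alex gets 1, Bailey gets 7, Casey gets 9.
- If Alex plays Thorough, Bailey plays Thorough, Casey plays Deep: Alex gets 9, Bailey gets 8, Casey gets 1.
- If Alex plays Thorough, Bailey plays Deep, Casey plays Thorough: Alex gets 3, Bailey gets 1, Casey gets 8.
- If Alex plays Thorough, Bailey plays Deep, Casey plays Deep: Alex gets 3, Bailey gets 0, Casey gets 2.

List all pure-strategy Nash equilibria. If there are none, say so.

Alex against (Thorough, Thorough): payoffs 2, 5, 1 → best response Normal.
Alex against (Thorough, Deep): payoffs 1, 7, 9 → best response Thorough.
Alex against (Deep, Thorough): payoffs 7, 6, 3 → best response Light.
Alex against (Deep, Deep): payoffs 7, 9, 3 → best response Normal.
Bailey against (Light, Thorough): payoffs 0, 3 → best response Deep.
Bailey against (Light, Deep): payoffs 4, 1 → best response Thorough.
Bailey against (Normal, Thorough): payoffs 2, 4 → best response Deep.
Bailey against (Normal, Deep): payoffs 6, 7 → best response Deep.
Bailey against (Thorough, Thorough): payoffs 7, 1 → best response Thorough.
Bailey against (Thorough, Deep): payoffs 8, 0 → best response Thorough.
Casey against (Light, Thorough): payoffs 7, 2 → best response Thorough.
Casey against (Light, Deep): payoffs 9, 6 → best response Thorough.
Casey against (Normal, Thorough): payoffs 5, 1 → best response Thorough.
Casey against (Normal, Deep): payoffs 0, 9 → best response Deep.
Casey against (Thorough, Thorough): payoffs 9, 1 → best response Thorough.
Casey against (Thorough, Deep): payoffs 8, 2 → best response Thorough.
Mutual best responses: (Light, Deep, Thorough); (Normal, Deep, Deep).

The pure Nash equilibria are (Light, Deep, Thorough); (Normal, Deep, Deep).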